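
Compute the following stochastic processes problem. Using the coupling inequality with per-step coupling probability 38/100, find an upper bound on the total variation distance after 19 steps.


TV distance bound <= (1-delta)^n
= (1 - 0.3800)^19
= 0.6200^19
= 1.1362e-04

1.1362e-04


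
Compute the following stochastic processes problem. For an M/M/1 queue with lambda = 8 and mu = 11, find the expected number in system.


rho = 8/11 = 0.7273
L = rho/(1-rho)
= 0.7273/0.2727
= 2.6667

2.6667


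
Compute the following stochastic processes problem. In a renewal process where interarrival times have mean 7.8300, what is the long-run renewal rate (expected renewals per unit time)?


Long-run renewal rate = 1/E(X)
= 1/7.8300
= 0.1277

0.1277


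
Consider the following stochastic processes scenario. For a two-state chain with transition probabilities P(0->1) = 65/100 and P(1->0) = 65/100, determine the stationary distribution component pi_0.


Stationary distribution: pi_0 = p10/(p01+p10), pi_1 = p01/(p01+p10)
p01 = 0.6500, p10 = 0.6500
pi_0 = 0.5000

0.5000


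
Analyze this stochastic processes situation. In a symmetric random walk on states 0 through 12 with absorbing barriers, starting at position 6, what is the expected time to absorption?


For symmetric RW on 0,...,N with absorbing barriers, E(i) = i*(N-i)
E(6) = 6 * 6 = 36

36


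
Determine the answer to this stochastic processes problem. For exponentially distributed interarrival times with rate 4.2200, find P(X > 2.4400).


P(X > t) = exp(-lambda * t)
= exp(-4.2200 * 2.4400)
= exp(-10.2968) = 3.3741e-05

3.3741e-05


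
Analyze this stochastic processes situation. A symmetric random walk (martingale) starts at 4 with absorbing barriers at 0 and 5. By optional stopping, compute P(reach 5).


By optional stopping theorem: E(M at tau) = M(0) = 4
P(hit 5)*5 + P(hit 0)*0 = 4
P(hit 5) = (4 - 0)/(5 - 0) = 4/5 = 0.8000

0.8000


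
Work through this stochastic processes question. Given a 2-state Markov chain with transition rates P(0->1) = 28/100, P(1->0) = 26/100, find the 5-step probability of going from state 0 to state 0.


Computing P^5 by matrix multiplication.
P = [[0.7200, 0.2800], [0.2600, 0.7400]]
After raising P to the power 5:
P^5(0,0) = 0.4922

0.4922


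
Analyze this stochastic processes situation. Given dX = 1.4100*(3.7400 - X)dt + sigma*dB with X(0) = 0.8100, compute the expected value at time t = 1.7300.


E[X(t)] = mu + (X(0) - mu)*exp(-theta*t)
= 3.7400 + (0.8100 - 3.7400)*exp(-1.4100*1.7300)
= 3.7400 + -2.9300 * 0.0872
= 3.4844

3.4844


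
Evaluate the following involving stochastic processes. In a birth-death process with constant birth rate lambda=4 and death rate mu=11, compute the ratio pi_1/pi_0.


For birth-death process, pi_n/pi_0 = (lambda/mu)^n
= (4/11)^1
= 0.3636

0.3636


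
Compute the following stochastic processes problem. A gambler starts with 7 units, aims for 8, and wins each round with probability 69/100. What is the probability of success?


Gambler's ruin formula:
r = q/p = 0.3100/0.6900 = 0.4493
P(win) = (1 - r^i)/(1 - r^N)
= (1 - 0.4493^7)/(1 - 0.4493^8)
= 0.9980

0.9980


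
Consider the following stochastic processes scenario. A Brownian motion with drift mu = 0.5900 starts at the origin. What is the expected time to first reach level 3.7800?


Expected first passage time = a/mu
= 3.7800/0.5900
= 6.4068

6.4068


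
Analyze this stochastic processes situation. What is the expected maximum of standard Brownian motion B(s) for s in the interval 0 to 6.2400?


E(max B(s)) = sqrt(2t/pi)
= sqrt(2*6.2400/pi)
= sqrt(3.9725)
= 1.9931

1.9931


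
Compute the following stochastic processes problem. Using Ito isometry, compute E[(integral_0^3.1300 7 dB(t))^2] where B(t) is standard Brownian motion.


By Ito isometry: E[(int f dB)^2] = int f^2 dt
= 7^2 * 3.1300
= 49 * 3.1300 = 153.3700

153.3700


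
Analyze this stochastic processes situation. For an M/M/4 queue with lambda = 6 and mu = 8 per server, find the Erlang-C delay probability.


a = lambda/mu = 0.7500
rho = a/c = 0.1875
Erlang-C formula applied:
C(c,a) = 0.0077

0.0077


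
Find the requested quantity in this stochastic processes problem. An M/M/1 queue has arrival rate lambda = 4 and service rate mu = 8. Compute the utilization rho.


rho = lambda/mu
= 4/8
= 0.5000

0.5000


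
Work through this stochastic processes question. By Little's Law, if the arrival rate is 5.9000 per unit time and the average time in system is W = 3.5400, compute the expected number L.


Little's Law: L = lambda * W
= 5.9000 * 3.5400
= 20.8860

20.8860


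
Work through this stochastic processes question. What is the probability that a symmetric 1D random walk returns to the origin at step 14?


P(S(14) = 0) = C(14,7) / 4^7
= 3432 / 16384
= 0.2095

0.2095


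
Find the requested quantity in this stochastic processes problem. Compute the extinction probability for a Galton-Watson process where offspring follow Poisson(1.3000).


Since mu = 1.3000 > 1, extinction prob q < 1.
Solve s = exp(mu*(s-1)) iteratively.
q = 0.5770

0.5770


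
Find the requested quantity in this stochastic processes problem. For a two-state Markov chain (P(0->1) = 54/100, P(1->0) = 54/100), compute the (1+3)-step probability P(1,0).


P^4 = P^1 * P^3
Computing via matrix multiplication of the transition matrix.
Entry (1,0) of P^4 = 0.5000

0.5000


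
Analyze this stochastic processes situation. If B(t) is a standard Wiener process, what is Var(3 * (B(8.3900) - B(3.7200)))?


Var(alpha*(B(t)-B(s))) = alpha^2 * (t-s)
= 3^2 * (8.3900 - 3.7200)
= 9 * 4.6700
= 42.0300

42.0300


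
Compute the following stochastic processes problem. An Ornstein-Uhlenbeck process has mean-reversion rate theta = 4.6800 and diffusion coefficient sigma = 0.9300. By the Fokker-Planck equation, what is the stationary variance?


Stationary variance = sigma^2 / (2*theta)
= 0.9300^2 / (2*4.6800)
= 0.8649 / 9.3600
= 0.0924

0.0924


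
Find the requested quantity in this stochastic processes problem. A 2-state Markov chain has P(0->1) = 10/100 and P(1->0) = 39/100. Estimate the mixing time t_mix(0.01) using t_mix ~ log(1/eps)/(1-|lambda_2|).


lambda_2 = |1 - p01 - p10| = |1 - 0.1000 - 0.3900| = 0.5100
t_mix ~ log(1/eps)/(1 - |lambda_2|)
= log(100)/(1 - 0.5100) = 4.6052/0.4900
= 9.3983

9.3983


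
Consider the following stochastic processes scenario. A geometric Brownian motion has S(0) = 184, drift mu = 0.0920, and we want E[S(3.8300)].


E[S(t)] = S(0) * exp(mu * t)
= 184 * exp(0.0920 * 3.8300)
= 184 * 1.4224
= 261.7254

261.7254


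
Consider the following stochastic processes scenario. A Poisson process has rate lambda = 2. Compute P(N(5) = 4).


P(N(t)=k) = (lambda*t)^k * exp(-lambda*t) / k!
lambda*t = 10
= 10^4 * exp(-10) / 4!
= 10000 * 4.5400e-05 / 24
= 0.0189

0.0189


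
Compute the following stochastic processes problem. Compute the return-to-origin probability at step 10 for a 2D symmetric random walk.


P = C(10,5)^2 / 4^10
= 252^2 / 1048576
= 63504 / 1048576
= 0.0606

0.0606


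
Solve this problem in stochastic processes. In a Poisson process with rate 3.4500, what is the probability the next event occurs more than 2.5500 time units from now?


P(X > t) = exp(-lambda * t)
= exp(-3.4500 * 2.5500)
= exp(-8.7975) = 1.5111e-04

1.5111e-04


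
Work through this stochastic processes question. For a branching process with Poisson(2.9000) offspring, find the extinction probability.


Since mu = 2.9000 > 1, extinction prob q < 1.
Solve s = exp(mu*(s-1)) iteratively.
q = 0.0668

0.0668


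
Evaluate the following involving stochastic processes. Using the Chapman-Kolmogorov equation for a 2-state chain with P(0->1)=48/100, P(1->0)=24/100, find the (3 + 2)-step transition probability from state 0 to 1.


P^5 = P^3 * P^2
Computing via matrix multiplication of the transition matrix.
Entry (0,1) of P^5 = 0.6655

0.6655


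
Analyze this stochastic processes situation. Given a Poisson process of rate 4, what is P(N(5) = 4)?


P(N(t)=k) = (lambda*t)^k * exp(-lambda*t) / k!
lambda*t = 20
= 20^4 * exp(-20) / 4!
= 160000 * 2.0612e-09 / 24
= 1.3741e-05

1.3741e-05


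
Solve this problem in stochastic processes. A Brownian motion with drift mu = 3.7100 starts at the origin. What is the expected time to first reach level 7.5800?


Expected first passage time = a/mu
= 7.5800/3.7100
= 2.0431

2.0431


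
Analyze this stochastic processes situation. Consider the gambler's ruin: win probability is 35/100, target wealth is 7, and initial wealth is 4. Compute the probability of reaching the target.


Gambler's ruin formula:
r = q/p = 0.6500/0.3500 = 1.8571
P(win) = (1 - r^i)/(1 - r^N)
= (1 - 1.8571^4)/(1 - 1.8571^7)
= 0.1449

0.1449


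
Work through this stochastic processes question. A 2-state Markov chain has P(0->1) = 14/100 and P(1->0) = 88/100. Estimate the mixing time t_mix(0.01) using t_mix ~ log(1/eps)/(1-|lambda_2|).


lambda_2 = |1 - p01 - p10| = |1 - 0.1400 - 0.8800| = 0.0200
t_mix ~ log(1/eps)/(1 - |lambda_2|)
= log(100)/(1 - 0.0200) = 4.6052/0.9800
= 4.6992

4.6992


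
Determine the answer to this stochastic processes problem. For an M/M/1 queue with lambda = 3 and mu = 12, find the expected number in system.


rho = 3/12 = 0.2500
L = rho/(1-rho)
= 0.2500/0.7500
= 0.3333

0.3333


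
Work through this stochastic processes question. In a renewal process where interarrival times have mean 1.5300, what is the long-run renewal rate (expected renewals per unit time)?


Long-run renewal rate = 1/E(X)
= 1/1.5300
= 0.6536

0.6536


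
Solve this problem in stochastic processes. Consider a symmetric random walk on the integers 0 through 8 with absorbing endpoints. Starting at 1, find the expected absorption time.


For symmetric RW on 0,...,N with absorbing barriers, E(i) = i*(N-i)
E(1) = 1 * 7 = 7

7


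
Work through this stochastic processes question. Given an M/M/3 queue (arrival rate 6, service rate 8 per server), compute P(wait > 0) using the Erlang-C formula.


a = lambda/mu = 0.7500
rho = a/c = 0.2500
Erlang-C formula applied:
C(c,a) = 0.0441

0.0441


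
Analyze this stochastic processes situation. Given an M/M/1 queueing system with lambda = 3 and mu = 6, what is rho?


rho = lambda/mu
= 3/6
= 0.5000

0.5000


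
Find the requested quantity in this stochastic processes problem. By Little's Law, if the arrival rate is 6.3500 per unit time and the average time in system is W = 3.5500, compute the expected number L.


Little's Law: L = lambda * W
= 6.3500 * 3.5500
= 22.5425

22.5425


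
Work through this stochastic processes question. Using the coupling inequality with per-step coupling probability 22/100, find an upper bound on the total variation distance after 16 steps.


TV distance bound <= (1-delta)^n
= (1 - 0.2200)^16
= 0.7800^16
= 0.0188

0.0188


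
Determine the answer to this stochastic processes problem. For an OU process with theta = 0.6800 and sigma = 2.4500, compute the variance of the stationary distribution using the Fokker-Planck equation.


Stationary variance = sigma^2 / (2*theta)
= 2.4500^2 / (2*0.6800)
= 6.0025 / 1.3600
= 4.4136

4.4136


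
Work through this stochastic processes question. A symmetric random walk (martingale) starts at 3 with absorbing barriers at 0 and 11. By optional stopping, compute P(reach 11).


By optional stopping theorem: E(M at tau) = M(0) = 3
P(hit 11)*11 + P(hit 0)*0 = 3
P(hit 11) = (3 - 0)/(11 - 0) = 3/11 = 0.2727

0.2727


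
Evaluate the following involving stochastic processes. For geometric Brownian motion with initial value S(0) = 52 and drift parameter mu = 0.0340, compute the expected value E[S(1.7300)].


E[S(t)] = S(0) * exp(mu * t)
= 52 * exp(0.0340 * 1.7300)
= 52 * 1.0606
= 55.1504

55.1504


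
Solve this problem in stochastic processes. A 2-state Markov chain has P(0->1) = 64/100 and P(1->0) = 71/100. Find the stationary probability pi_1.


Stationary distribution: pi_0 = p10/(p01+p10), pi_1 = p01/(p01+p10)
p01 = 0.6400, p10 = 0.7100
pi_1 = 0.4741

0.4741


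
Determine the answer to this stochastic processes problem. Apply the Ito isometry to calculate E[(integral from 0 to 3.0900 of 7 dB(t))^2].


By Ito isometry: E[(int f dB)^2] = int f^2 dt
= 7^2 * 3.0900
= 49 * 3.0900 = 151.4100

151.4100


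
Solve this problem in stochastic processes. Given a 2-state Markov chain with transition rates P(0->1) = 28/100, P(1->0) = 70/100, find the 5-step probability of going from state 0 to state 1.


Computing P^5 by matrix multiplication.
P = [[0.7200, 0.2800], [0.7000, 0.3000]]
After raising P to the power 5:
P^5(0,1) = 0.2857

0.2857


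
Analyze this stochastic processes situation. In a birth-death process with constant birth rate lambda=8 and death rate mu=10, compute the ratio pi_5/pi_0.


For birth-death process, pi_n/pi_0 = (lambda/mu)^n
= (8/10)^5
= 0.3277

0.3277


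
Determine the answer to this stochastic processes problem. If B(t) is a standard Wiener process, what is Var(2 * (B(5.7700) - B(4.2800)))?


Var(alpha*(B(t)-B(s))) = alpha^2 * (t-s)
= 2^2 * (5.7700 - 4.2800)
= 4 * 1.4900
= 5.9600

5.9600


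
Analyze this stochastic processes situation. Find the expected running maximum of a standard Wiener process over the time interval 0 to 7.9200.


E(max B(s)) = sqrt(2t/pi)
= sqrt(2*7.9200/pi)
= sqrt(5.0420)
= 2.2454

2.2454


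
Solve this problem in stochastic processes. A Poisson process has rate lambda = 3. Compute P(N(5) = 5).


P(N(t)=k) = (lambda*t)^k * exp(-lambda*t) / k!
lambda*t = 15
= 15^5 * exp(-15) / 5!
= 759375 * 3.0590e-07 / 120
= 0.0019

0.0019


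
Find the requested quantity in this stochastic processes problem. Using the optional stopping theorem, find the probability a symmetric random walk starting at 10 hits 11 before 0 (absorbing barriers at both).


By optional stopping theorem: E(M at tau) = M(0) = 10
P(hit 11)*11 + P(hit 0)*0 = 10
P(hit 11) = (10 - 0)/(11 - 0) = 10/11 = 0.9091

0.9091


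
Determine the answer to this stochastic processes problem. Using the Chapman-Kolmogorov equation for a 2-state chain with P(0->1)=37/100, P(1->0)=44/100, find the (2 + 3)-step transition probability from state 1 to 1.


P^5 = P^2 * P^3
Computing via matrix multiplication of the transition matrix.
Entry (1,1) of P^5 = 0.4569

0.4569


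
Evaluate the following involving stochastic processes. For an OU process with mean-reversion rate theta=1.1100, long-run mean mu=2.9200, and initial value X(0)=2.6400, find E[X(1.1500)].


E[X(t)] = mu + (X(0) - mu)*exp(-theta*t)
= 2.9200 + (2.6400 - 2.9200)*exp(-1.1100*1.1500)
= 2.9200 + -0.2800 * 0.2790
= 2.8419

2.8419


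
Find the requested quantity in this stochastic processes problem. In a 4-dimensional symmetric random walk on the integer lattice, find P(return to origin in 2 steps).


P(return in 2 steps) = P(reverse first step) = 1/(2d)
= 1/8
= 0.1250

0.1250


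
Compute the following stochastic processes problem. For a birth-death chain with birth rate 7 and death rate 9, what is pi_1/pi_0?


For birth-death process, pi_n/pi_0 = (lambda/mu)^n
= (7/9)^1
= 0.7778

0.7778


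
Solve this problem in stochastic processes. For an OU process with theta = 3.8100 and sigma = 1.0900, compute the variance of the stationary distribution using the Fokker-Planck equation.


Stationary variance = sigma^2 / (2*theta)
= 1.0900^2 / (2*3.8100)
= 1.1881 / 7.6200
= 0.1559

0.1559


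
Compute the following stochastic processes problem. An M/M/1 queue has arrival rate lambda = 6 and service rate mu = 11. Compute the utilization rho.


rho = lambda/mu
= 6/11
= 0.5455

0.5455


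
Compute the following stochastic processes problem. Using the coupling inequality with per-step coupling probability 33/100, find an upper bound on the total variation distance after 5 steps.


TV distance bound <= (1-delta)^n
= (1 - 0.3300)^5
= 0.6700^5
= 0.1350

0.1350


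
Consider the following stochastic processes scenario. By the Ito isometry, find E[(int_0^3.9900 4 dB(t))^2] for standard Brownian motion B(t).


By Ito isometry: E[(int f dB)^2] = int f^2 dt
= 4^2 * 3.9900
= 16 * 3.9900 = 63.8400

63.8400


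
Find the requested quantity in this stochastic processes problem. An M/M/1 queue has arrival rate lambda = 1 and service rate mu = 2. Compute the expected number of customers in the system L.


rho = 1/2 = 0.5000
L = rho/(1-rho)
= 0.5000/0.5000
= 1.0000

1.0000


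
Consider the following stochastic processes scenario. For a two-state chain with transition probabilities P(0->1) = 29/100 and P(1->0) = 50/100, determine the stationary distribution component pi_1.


Stationary distribution: pi_0 = p10/(p01+p10), pi_1 = p01/(p01+p10)
p01 = 0.2900, p10 = 0.5000
pi_1 = 0.3671

0.3671


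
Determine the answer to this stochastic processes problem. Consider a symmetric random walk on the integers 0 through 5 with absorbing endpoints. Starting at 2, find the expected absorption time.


For symmetric RW on 0,...,N with absorbing barriers, E(i) = i*(N-i)
E(2) = 2 * 3 = 6

6


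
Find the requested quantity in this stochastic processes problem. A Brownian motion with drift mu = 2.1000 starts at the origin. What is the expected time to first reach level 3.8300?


Expected first passage time = a/mu
= 3.8300/2.1000
= 1.8238

1.8238


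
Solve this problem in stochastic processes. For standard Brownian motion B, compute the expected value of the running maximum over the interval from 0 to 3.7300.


E(max B(s)) = sqrt(2t/pi)
= sqrt(2*3.7300/pi)
= sqrt(2.3746)
= 1.5410

1.5410


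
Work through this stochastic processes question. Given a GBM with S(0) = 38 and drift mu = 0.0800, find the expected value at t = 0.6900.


E[S(t)] = S(0) * exp(mu * t)
= 38 * exp(0.0800 * 0.6900)
= 38 * 1.0568
= 40.1566

40.1566


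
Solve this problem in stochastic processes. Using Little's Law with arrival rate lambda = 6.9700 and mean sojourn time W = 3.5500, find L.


Little's Law: L = lambda * W
= 6.9700 * 3.5500
= 24.7435

24.7435


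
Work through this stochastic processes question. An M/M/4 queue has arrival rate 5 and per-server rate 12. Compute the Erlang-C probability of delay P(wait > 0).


a = lambda/mu = 0.4167
rho = a/c = 0.1042
Erlang-C formula applied:
C(c,a) = 9.2417e-04

9.2417e-04


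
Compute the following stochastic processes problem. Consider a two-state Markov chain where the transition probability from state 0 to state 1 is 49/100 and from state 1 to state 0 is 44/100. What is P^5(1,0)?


Computing P^5 by matrix multiplication.
P = [[0.5100, 0.4900], [0.4400, 0.5600]]
After raising P to the power 5:
P^5(1,0) = 0.4731

0.4731


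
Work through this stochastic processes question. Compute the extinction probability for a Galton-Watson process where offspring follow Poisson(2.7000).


Since mu = 2.7000 > 1, extinction prob q < 1.
Solve s = exp(mu*(s-1)) iteratively.
q = 0.0844

0.0844


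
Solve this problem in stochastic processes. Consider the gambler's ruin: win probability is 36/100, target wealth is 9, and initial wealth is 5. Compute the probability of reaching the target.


Gambler's ruin formula:
r = q/p = 0.6400/0.3600 = 1.7778
P(win) = (1 - r^i)/(1 - r^N)
= (1 - 1.7778^5)/(1 - 1.7778^9)
= 0.0950

0.0950


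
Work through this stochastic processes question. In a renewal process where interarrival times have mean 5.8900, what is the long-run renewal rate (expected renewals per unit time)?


Long-run renewal rate = 1/E(X)
= 1/5.8900
= 0.1698

0.1698


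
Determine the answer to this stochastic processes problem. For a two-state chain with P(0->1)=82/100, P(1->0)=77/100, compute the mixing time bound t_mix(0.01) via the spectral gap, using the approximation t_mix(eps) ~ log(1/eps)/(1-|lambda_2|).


lambda_2 = |1 - p01 - p10| = |1 - 0.8200 - 0.7700| = 0.5900
t_mix ~ log(1/eps)/(1 - |lambda_2|)
= log(100)/(1 - 0.5900) = 4.6052/0.4100
= 11.2321

11.2321


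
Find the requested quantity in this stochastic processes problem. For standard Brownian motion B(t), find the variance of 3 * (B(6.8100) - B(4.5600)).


Var(alpha*(B(t)-B(s))) = alpha^2 * (t-s)
= 3^2 * (6.8100 - 4.5600)
= 9 * 2.2500
= 20.2500

20.2500


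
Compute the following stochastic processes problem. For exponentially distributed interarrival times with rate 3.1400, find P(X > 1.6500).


P(X > t) = exp(-lambda * t)
= exp(-3.1400 * 1.6500)
= exp(-5.1810) = 0.0056

0.0056


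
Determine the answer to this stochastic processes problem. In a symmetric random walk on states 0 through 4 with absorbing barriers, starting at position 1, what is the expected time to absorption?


For symmetric RW on 0,...,N with absorbing barriers, E(i) = i*(N-i)
E(1) = 1 * 3 = 3

3


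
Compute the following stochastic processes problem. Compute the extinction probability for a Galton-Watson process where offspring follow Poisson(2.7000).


Since mu = 2.7000 > 1, extinction prob q < 1.
Solve s = exp(mu*(s-1)) iteratively.
q = 0.0844

0.0844


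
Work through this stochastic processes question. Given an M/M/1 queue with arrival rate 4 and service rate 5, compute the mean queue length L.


rho = 4/5 = 0.8000
L = rho/(1-rho)
= 0.8000/0.2000
= 4.0000

4.0000


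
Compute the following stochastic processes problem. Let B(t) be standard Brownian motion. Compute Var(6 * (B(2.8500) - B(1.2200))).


Var(alpha*(B(t)-B(s))) = alpha^2 * (t-s)
= 6^2 * (2.8500 - 1.2200)
= 36 * 1.6300
= 58.6800

58.6800


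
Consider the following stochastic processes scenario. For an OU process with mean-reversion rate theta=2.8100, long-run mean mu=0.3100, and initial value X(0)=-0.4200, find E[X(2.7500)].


E[X(t)] = mu + (X(0) - mu)*exp(-theta*t)
= 0.3100 + (-0.4200 - 0.3100)*exp(-2.8100*2.7500)
= 0.3100 + -0.7300 * 4.4054e-04
= 0.3097

0.3097


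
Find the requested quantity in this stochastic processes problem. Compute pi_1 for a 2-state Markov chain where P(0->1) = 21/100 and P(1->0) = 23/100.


Stationary distribution: pi_0 = p10/(p01+p10), pi_1 = p01/(p01+p10)
p01 = 0.2100, p10 = 0.2300
pi_1 = 0.4773

0.4773


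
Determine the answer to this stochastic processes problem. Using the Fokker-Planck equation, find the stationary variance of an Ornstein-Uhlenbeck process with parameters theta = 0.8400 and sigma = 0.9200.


Stationary variance = sigma^2 / (2*theta)
= 0.9200^2 / (2*0.8400)
= 0.8464 / 1.6800
= 0.5038

0.5038


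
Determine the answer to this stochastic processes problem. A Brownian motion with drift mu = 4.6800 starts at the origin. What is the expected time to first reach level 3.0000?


Expected first passage time = a/mu
= 3.0000/4.6800
= 0.6410

0.6410


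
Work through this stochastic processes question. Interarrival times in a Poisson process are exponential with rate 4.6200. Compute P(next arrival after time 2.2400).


P(X > t) = exp(-lambda * t)
= exp(-4.6200 * 2.2400)
= exp(-10.3488) = 3.2031e-05

3.2031e-05


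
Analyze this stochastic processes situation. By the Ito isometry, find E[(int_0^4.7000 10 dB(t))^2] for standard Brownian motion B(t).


By Ito isometry: E[(int f dB)^2] = int f^2 dt
= 10^2 * 4.7000
= 100 * 4.7000 = 470.0000

470.0000


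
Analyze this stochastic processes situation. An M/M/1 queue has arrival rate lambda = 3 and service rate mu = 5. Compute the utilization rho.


rho = lambda/mu
= 3/5
= 0.6000

0.6000


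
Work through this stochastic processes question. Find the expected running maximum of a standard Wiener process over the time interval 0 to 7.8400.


E(max B(s)) = sqrt(2t/pi)
= sqrt(2*7.8400/pi)
= sqrt(4.9911)
= 2.2341

2.2341


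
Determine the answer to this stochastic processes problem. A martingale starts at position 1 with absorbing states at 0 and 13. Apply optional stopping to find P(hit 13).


By optional stopping theorem: E(M at tau) = M(0) = 1
P(hit 13)*13 + P(hit 0)*0 = 1
P(hit 13) = (1 - 0)/(13 - 0) = 1/13 = 0.0769

0.0769


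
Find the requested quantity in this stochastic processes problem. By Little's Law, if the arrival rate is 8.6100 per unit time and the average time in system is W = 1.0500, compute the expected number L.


Little's Law: L = lambda * W
= 8.6100 * 1.0500
= 9.0405

9.0405


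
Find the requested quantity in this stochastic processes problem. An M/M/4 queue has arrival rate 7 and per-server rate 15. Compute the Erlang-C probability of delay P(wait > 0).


a = lambda/mu = 0.4667
rho = a/c = 0.1167
Erlang-C formula applied:
C(c,a) = 0.0014

0.0014


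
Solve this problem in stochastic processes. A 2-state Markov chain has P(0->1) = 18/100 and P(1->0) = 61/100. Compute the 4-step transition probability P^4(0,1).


Computing P^4 by matrix multiplication.
P = [[0.8200, 0.1800], [0.6100, 0.3900]]
After raising P to the power 4:
P^4(0,1) = 0.2274

0.2274


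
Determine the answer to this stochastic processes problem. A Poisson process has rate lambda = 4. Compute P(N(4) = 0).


P(N(t)=k) = (lambda*t)^k * exp(-lambda*t) / k!
lambda*t = 16
= 16^0 * exp(-16) / 0!
= 1 * 1.1254e-07 / 1
= 1.1254e-07

1.1254e-07


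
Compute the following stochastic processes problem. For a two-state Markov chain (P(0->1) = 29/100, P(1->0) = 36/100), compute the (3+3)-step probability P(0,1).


P^6 = P^3 * P^3
Computing via matrix multiplication of the transition matrix.
Entry (0,1) of P^6 = 0.4453

0.4453


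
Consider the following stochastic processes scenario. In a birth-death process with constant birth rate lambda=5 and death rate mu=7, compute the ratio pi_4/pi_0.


For birth-death process, pi_n/pi_0 = (lambda/mu)^n
= (5/7)^4
= 0.2603

0.2603


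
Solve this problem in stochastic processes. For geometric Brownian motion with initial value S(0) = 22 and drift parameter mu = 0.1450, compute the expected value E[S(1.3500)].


E[S(t)] = S(0) * exp(mu * t)
= 22 * exp(0.1450 * 1.3500)
= 22 * 1.2162
= 26.7569

26.7569


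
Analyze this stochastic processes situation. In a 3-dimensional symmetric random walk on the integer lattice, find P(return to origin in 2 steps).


P(return in 2 steps) = P(reverse first step) = 1/(2d)
= 1/6
= 0.1667

0.1667


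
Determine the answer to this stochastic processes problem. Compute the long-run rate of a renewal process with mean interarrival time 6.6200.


Long-run renewal rate = 1/E(X)
= 1/6.6200
= 0.1511

0.1511


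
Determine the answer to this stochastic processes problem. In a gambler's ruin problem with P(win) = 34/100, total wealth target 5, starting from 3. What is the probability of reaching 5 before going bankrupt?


Gambler's ruin formula:
r = q/p = 0.6600/0.3400 = 1.9412
P(win) = (1 - r^i)/(1 - r^N)
= (1 - 1.9412^3)/(1 - 1.9412^5)
= 0.2377

0.2377


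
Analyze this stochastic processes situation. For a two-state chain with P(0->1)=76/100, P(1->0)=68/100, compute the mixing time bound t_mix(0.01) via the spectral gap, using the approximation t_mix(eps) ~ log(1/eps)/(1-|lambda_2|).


lambda_2 = |1 - p01 - p10| = |1 - 0.7600 - 0.6800| = 0.4400
t_mix ~ log(1/eps)/(1 - |lambda_2|)
= log(100)/(1 - 0.4400) = 4.6052/0.5600
= 8.2235

8.2235


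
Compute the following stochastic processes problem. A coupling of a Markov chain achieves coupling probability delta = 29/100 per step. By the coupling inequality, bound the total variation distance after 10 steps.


TV distance bound <= (1-delta)^n
= (1 - 0.2900)^10
= 0.7100^10
= 0.0326

0.0326


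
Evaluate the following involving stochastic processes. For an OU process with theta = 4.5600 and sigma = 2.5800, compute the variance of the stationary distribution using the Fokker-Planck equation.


Stationary variance = sigma^2 / (2*theta)
= 2.5800^2 / (2*4.5600)
= 6.6564 / 9.1200
= 0.7299

0.7299


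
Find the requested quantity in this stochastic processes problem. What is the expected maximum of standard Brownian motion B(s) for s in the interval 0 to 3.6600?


E(max B(s)) = sqrt(2t/pi)
= sqrt(2*3.6600/pi)
= sqrt(2.3300)
= 1.5264

1.5264


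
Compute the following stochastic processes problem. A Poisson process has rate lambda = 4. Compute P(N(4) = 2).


P(N(t)=k) = (lambda*t)^k * exp(-lambda*t) / k!
lambda*t = 16
= 16^2 * exp(-16) / 2!
= 256 * 1.1254e-07 / 2
= 1.4405e-05

1.4405e-05


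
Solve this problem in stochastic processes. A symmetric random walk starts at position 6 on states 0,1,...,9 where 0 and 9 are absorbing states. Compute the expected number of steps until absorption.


For symmetric RW on 0,...,N with absorbing barriers, E(i) = i*(N-i)
E(6) = 6 * 3 = 18

18


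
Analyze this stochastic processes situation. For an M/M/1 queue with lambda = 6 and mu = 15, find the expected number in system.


rho = 6/15 = 0.4000
L = rho/(1-rho)
= 0.4000/0.6000
= 0.6667

0.6667


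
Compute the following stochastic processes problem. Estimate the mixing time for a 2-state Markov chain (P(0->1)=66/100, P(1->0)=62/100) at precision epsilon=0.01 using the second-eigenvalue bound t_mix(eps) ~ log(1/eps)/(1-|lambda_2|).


lambda_2 = |1 - p01 - p10| = |1 - 0.6600 - 0.6200| = 0.2800
t_mix ~ log(1/eps)/(1 - |lambda_2|)
= log(100)/(1 - 0.2800) = 4.6052/0.7200
= 6.3961

6.3961


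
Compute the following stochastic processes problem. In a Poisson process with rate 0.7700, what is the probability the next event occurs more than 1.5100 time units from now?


P(X > t) = exp(-lambda * t)
= exp(-0.7700 * 1.5100)
= exp(-1.1627) = 0.3126

0.3126


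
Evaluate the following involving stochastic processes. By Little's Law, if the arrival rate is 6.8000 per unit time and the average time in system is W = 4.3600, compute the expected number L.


Little's Law: L = lambda * W
= 6.8000 * 4.3600
= 29.6480

29.6480


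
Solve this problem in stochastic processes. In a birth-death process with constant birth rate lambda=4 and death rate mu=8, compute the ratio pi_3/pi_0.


For birth-death process, pi_n/pi_0 = (lambda/mu)^n
= (4/8)^3
= 0.1250

0.1250


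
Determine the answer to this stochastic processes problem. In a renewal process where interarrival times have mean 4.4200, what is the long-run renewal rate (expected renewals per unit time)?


Long-run renewal rate = 1/E(X)
= 1/4.4200
= 0.2262

0.2262


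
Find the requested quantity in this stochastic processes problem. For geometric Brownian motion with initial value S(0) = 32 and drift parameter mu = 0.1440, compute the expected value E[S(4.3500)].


E[S(t)] = S(0) * exp(mu * t)
= 32 * exp(0.1440 * 4.3500)
= 32 * 1.8709
= 59.8676

59.8676


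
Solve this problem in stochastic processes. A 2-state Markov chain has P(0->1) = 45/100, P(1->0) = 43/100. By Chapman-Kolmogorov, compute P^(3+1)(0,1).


P^4 = P^3 * P^1
Computing via matrix multiplication of the transition matrix.
Entry (0,1) of P^4 = 0.5113

0.5113


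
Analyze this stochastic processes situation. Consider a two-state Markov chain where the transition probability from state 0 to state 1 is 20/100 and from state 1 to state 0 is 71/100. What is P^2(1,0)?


Computing P^2 by matrix multiplication.
P = [[0.8000, 0.2000], [0.7100, 0.2900]]
After raising P to the power 2:
P^2(1,0) = 0.7739

0.7739


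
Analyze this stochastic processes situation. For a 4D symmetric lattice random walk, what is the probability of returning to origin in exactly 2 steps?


P(return in 2 steps) = P(reverse first step) = 1/(2d)
= 1/8
= 0.1250

0.1250


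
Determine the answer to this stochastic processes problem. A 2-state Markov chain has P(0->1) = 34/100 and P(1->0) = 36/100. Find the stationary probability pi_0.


Stationary distribution: pi_0 = p10/(p01+p10), pi_1 = p01/(p01+p10)
p01 = 0.3400, p10 = 0.3600
pi_0 = 0.5143

0.5143


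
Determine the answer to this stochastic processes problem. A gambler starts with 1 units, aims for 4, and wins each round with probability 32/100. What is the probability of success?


Gambler's ruin formula:
r = q/p = 0.6800/0.3200 = 2.1250
P(win) = (1 - r^i)/(1 - r^N)
= (1 - 2.1250^1)/(1 - 2.1250^4)
= 0.0580

0.0580


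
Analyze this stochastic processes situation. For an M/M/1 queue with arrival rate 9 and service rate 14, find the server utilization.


rho = lambda/mu
= 9/14
= 0.6429

0.6429


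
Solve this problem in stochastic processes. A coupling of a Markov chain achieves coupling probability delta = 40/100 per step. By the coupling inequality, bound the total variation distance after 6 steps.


TV distance bound <= (1-delta)^n
= (1 - 0.4000)^6
= 0.6000^6
= 0.0467

0.0467


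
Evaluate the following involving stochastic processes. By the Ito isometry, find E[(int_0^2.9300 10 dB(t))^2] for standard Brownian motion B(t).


By Ito isometry: E[(int f dB)^2] = int f^2 dt
= 10^2 * 2.9300
= 100 * 2.9300 = 293.0000

293.0000


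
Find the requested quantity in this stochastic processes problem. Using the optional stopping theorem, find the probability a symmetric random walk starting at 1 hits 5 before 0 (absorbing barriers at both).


By optional stopping theorem: E(M at tau) = M(0) = 1
P(hit 5)*5 + P(hit 0)*0 = 1
P(hit 5) = (1 - 0)/(5 - 0) = 1/5 = 0.2000

0.2000


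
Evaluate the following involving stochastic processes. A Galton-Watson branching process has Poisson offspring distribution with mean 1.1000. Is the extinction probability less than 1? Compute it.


Since mu = 1.1000 > 1, extinction prob q < 1.
Solve s = exp(mu*(s-1)) iteratively.
q = 0.8239

0.8239


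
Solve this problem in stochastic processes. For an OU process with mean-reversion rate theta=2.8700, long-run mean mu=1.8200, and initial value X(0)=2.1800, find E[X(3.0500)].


E[X(t)] = mu + (X(0) - mu)*exp(-theta*t)
= 1.8200 + (2.1800 - 1.8200)*exp(-2.8700*3.0500)
= 1.8200 + 0.3600 * 1.5791e-04
= 1.8201

1.8201


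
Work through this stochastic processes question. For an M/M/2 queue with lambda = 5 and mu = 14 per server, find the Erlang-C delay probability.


a = lambda/mu = 0.3571
rho = a/c = 0.1786
Erlang-C formula applied:
C(c,a) = 0.0541

0.0541


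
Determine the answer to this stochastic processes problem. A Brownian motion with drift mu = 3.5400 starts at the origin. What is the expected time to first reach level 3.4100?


Expected first passage time = a/mu
= 3.4100/3.5400
= 0.9633

0.9633


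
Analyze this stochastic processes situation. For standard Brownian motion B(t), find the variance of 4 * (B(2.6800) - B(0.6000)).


Var(alpha*(B(t)-B(s))) = alpha^2 * (t-s)
= 4^2 * (2.6800 - 0.6000)
= 16 * 2.0800
= 33.2800

33.2800


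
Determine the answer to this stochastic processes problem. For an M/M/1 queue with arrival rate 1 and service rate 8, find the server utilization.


rho = lambda/mu
= 1/8
= 0.1250

0.1250


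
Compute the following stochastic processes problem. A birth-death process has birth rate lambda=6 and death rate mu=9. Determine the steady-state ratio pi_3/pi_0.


For birth-death process, pi_n/pi_0 = (lambda/mu)^n
= (6/9)^3
= 0.2963

0.2963


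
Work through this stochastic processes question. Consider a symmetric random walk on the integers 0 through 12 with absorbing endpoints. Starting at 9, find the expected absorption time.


For symmetric RW on 0,...,N with absorbing barriers, E(i) = i*(N-i)
E(9) = 9 * 3 = 27

27


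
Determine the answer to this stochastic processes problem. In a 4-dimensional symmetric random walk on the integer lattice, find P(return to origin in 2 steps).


P(return in 2 steps) = P(reverse first step) = 1/(2d)
= 1/8
= 0.1250

0.1250


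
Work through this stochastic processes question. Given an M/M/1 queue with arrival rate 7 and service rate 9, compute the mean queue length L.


rho = 7/9 = 0.7778
L = rho/(1-rho)
= 0.7778/0.2222
= 3.5000

3.5000


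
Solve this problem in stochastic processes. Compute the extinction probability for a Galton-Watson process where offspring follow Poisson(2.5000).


Since mu = 2.5000 > 1, extinction prob q < 1.
Solve s = exp(mu*(s-1)) iteratively.
q = 0.1074

0.1074


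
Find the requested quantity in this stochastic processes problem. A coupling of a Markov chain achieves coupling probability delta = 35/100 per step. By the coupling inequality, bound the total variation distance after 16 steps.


TV distance bound <= (1-delta)^n
= (1 - 0.3500)^16
= 0.6500^16
= 0.0010

0.0010


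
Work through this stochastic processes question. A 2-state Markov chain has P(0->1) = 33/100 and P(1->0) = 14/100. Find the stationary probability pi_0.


Stationary distribution: pi_0 = p10/(p01+p10), pi_1 = p01/(p01+p10)
p01 = 0.3300, p10 = 0.1400
pi_0 = 0.2979

0.2979


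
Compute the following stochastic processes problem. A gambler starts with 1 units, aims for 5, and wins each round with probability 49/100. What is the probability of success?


Gambler's ruin formula:
r = q/p = 0.5100/0.4900 = 1.0408
P(win) = (1 - r^i)/(1 - r^N)
= (1 - 1.0408^1)/(1 - 1.0408^5)
= 0.1843

0.1843


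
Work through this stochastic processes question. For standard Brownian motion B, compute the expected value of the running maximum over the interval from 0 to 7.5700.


E(max B(s)) = sqrt(2t/pi)
= sqrt(2*7.5700/pi)
= sqrt(4.8192)
= 2.1953

2.1953


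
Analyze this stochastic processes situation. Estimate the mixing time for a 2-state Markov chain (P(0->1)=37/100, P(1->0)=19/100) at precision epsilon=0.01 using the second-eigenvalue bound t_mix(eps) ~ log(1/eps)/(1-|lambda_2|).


lambda_2 = |1 - p01 - p10| = |1 - 0.3700 - 0.1900| = 0.4400
t_mix ~ log(1/eps)/(1 - |lambda_2|)
= log(100)/(1 - 0.4400) = 4.6052/0.5600
= 8.2235

8.2235


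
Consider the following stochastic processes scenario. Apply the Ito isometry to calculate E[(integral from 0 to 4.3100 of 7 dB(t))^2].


By Ito isometry: E[(int f dB)^2] = int f^2 dt
= 7^2 * 4.3100
= 49 * 4.3100 = 211.1900

211.1900


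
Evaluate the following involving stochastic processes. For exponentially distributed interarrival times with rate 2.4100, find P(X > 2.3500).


P(X > t) = exp(-lambda * t)
= exp(-2.4100 * 2.3500)
= exp(-5.6635) = 0.0035

0.0035


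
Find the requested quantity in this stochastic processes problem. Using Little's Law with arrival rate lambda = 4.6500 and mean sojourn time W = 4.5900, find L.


Little's Law: L = lambda * W
= 4.6500 * 4.5900
= 21.3435

21.3435


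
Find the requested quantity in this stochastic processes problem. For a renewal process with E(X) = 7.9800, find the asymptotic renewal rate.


Long-run renewal rate = 1/E(X)
= 1/7.9800
= 0.1253

0.1253


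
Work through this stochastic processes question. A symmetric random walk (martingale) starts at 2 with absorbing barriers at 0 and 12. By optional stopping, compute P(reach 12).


By optional stopping theorem: E(M at tau) = M(0) = 2
P(hit 12)*12 + P(hit 0)*0 = 2
P(hit 12) = (2 - 0)/(12 - 0) = 1/6 = 0.1667

0.1667


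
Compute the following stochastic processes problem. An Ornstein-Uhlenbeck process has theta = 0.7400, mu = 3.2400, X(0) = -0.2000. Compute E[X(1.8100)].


E[X(t)] = mu + (X(0) - mu)*exp(-theta*t)
= 3.2400 + (-0.2000 - 3.2400)*exp(-0.7400*1.8100)
= 3.2400 + -3.4400 * 0.2620
= 2.3387

2.3387


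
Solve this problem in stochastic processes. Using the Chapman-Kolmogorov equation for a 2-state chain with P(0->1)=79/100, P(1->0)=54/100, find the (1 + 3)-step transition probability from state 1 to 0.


P^4 = P^1 * P^3
Computing via matrix multiplication of the transition matrix.
Entry (1,0) of P^4 = 0.4012

0.4012


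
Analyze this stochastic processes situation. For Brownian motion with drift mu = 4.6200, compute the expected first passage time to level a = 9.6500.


Expected first passage time = a/mu
= 9.6500/4.6200
= 2.0887

2.0887


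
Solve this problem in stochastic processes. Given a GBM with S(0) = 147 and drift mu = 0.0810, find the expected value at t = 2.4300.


E[S(t)] = S(0) * exp(mu * t)
= 147 * exp(0.0810 * 2.4300)
= 147 * 1.2175
= 178.9779

178.9779
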